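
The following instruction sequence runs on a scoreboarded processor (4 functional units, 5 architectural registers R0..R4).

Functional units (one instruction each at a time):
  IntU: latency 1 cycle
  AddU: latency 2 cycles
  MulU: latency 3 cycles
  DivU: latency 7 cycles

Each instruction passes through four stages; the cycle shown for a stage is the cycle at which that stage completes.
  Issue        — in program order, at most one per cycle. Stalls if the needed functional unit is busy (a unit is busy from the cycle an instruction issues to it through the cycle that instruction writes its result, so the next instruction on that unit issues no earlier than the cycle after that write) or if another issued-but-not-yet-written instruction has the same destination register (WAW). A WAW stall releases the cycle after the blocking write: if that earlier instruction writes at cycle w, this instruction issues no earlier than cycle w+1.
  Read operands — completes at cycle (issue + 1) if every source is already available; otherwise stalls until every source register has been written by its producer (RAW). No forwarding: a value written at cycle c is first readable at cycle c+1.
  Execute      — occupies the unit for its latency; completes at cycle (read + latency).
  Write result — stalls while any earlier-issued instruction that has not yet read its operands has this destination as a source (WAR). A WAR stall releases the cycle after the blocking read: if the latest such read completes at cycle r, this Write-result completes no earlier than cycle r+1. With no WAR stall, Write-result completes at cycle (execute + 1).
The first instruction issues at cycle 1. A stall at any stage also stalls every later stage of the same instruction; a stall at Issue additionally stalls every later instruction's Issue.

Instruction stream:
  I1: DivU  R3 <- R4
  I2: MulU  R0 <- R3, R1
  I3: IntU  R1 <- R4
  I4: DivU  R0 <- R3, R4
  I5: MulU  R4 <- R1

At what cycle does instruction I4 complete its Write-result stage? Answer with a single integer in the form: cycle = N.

[I1] 1/2/9/10
[I2] 2/11/14/15  (RAW R3: wait I1 write@10)
[I3] 3/4/5/12  (WAR R1: wait I2 read@11)
[I4] 16/17/24/25  (WAW R0: wait I2 write@15)
[I5] 17/18/21/22

cycle = 25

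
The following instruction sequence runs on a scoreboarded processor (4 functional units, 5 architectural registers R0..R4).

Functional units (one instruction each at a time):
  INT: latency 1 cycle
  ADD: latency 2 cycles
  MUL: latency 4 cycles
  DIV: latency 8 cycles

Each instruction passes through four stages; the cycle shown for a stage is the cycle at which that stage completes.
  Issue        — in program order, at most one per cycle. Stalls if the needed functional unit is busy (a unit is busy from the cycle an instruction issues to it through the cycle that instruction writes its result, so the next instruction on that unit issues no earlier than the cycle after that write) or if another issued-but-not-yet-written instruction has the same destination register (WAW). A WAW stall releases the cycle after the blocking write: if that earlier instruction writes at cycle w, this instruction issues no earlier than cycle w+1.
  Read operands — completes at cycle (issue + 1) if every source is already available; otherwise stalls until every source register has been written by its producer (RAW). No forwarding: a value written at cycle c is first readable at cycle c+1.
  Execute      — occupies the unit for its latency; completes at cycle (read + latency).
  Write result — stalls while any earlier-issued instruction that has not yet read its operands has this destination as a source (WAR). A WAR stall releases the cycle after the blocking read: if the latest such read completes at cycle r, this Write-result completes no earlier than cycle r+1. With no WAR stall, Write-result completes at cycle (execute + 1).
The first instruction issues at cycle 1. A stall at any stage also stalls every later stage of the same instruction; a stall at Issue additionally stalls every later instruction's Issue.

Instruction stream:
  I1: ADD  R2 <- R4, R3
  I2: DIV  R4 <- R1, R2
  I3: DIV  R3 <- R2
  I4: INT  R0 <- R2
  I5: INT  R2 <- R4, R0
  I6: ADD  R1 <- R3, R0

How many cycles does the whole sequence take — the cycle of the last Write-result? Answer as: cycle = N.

  I1 | 1 | 2 | 4 | 5
  I2 | 2 | 6 | 14 | 15   RAW R2: wait I1 write@5
  I3 | 16 | 17 | 25 | 26   struct: DIV busy until I2 writes@15
  I4 | 17 | 18 | 19 | 20
  I5 | 21 | 22 | 23 | 24   struct: INT busy until I4 writes@20
  I6 | 22 | 27 | 29 | 30   RAW R3: wait I3 write@26

cycle = 30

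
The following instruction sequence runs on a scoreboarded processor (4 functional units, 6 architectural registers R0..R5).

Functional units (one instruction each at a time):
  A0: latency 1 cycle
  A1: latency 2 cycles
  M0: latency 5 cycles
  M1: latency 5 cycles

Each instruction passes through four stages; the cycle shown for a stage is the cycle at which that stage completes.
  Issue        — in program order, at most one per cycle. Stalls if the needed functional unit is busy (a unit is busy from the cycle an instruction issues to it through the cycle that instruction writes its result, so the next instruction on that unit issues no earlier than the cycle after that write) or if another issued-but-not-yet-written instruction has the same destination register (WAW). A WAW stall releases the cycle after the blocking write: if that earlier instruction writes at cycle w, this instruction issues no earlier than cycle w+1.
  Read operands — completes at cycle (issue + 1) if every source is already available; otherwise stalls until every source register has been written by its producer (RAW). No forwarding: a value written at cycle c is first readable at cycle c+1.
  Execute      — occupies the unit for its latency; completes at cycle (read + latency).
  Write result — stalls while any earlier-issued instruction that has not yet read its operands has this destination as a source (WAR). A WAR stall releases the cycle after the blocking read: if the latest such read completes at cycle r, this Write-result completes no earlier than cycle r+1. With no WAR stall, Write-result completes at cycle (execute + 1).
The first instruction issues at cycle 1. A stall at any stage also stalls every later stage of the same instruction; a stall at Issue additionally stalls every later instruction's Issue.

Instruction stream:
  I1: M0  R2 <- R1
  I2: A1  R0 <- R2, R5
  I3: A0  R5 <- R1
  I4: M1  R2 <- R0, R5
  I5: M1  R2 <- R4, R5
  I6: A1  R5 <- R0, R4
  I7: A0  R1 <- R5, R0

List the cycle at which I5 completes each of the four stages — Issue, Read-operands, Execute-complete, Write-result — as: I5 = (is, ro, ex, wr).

I5 = (20, 21, 26, 27)

cycle 1: I1→M0
cycle 2: I1 RO, I2→A1
cycle 3: I3→A0
cycle 4: I3 RO
cycle 5: I3 EX
cycle 7: I1 EX
cycle 8: I1 WR R2
cycle 9: I2 RO, I4→M1
cycle 10: I3 WR R5
cycle 11: I2 EX
cycle 12: I2 WR R0
cycle 13: I4 RO
cycle 18: I4 EX
cycle 19: I4 WR R2
cycle 20: I5→M1
cycle 21: I5 RO, I6→A1
cycle 22: I6 RO, I7→A0
cycle 24: I6 EX
cycle 25: I6 WR R5
cycle 26: I5 EX, I7 RO
cycle 27: I5 WR R2, I7 EX
cycle 28: I7 WR R1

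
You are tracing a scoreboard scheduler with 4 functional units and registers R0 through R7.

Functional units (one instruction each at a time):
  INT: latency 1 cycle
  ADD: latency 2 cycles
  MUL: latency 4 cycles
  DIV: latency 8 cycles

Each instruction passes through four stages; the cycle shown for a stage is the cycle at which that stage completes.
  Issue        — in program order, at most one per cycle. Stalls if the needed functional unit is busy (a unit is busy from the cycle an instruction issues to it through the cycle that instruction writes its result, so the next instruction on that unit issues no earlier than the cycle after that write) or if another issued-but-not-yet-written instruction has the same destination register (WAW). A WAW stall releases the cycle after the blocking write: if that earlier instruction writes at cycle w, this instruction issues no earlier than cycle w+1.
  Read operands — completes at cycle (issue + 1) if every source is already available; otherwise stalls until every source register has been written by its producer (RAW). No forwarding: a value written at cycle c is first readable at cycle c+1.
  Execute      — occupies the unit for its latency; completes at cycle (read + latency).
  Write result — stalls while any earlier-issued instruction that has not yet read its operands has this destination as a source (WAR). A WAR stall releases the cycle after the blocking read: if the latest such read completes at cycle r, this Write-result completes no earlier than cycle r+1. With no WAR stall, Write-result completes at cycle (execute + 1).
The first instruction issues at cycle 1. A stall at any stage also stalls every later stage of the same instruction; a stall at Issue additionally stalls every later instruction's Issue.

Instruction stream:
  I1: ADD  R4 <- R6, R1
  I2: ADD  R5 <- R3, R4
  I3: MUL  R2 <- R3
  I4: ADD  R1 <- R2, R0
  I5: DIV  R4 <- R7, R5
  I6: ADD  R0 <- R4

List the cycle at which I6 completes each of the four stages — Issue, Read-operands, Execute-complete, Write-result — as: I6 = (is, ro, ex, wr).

I6 = (18, 23, 25, 26)

1) issue 1, read 2, done 4, write 5
2) issue 6, read 7, done 9, write 10  <struct: ADD busy until I1 writes@5>
3) issue 7, read 8, done 12, write 13
4) issue 11, read 14, done 16, write 17  <struct: ADD busy until I2 writes@10 / RAW R2: wait I3 write@13>
5) issue 12, read 13, done 21, write 22
6) issue 18, read 23, done 25, write 26  <struct: ADD busy until I4 writes@17 / RAW R4: wait I5 write@22>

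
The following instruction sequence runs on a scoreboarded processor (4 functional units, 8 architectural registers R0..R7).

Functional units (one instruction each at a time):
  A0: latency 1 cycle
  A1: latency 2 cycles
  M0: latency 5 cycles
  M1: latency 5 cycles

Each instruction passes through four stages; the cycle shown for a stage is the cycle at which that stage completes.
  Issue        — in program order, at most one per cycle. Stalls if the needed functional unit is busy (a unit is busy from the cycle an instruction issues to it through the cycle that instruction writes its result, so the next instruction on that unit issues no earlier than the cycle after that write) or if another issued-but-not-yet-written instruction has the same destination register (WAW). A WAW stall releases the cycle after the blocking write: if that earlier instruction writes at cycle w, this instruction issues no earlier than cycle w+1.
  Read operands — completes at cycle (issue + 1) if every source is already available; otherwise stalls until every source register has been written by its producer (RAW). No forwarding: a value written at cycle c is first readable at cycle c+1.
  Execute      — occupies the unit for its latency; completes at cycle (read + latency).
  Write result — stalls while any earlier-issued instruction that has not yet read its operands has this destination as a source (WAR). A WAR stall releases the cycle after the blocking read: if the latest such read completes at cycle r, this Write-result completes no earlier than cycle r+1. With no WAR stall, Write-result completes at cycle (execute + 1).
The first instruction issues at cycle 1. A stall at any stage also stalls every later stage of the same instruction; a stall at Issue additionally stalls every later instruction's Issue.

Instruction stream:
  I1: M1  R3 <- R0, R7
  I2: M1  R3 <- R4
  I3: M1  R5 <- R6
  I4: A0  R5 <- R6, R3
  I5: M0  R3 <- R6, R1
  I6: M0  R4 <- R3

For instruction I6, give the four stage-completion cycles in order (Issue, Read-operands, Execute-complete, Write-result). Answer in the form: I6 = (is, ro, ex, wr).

I6 = (34, 35, 40, 41)

I1  is:1  ro:2  ex:7  wr:8
I2  is:9  ro:10  ex:15  wr:16  — struct: M1 busy until I1 writes@8
I3  is:17  ro:18  ex:23  wr:24  — struct: M1 busy until I2 writes@16
I4  is:25  ro:26  ex:27  wr:28  — WAW R5: wait I3 write@24
I5  is:26  ro:27  ex:32  wr:33
I6  is:34  ro:35  ex:40  wr:41  — struct: M0 busy until I5 writes@33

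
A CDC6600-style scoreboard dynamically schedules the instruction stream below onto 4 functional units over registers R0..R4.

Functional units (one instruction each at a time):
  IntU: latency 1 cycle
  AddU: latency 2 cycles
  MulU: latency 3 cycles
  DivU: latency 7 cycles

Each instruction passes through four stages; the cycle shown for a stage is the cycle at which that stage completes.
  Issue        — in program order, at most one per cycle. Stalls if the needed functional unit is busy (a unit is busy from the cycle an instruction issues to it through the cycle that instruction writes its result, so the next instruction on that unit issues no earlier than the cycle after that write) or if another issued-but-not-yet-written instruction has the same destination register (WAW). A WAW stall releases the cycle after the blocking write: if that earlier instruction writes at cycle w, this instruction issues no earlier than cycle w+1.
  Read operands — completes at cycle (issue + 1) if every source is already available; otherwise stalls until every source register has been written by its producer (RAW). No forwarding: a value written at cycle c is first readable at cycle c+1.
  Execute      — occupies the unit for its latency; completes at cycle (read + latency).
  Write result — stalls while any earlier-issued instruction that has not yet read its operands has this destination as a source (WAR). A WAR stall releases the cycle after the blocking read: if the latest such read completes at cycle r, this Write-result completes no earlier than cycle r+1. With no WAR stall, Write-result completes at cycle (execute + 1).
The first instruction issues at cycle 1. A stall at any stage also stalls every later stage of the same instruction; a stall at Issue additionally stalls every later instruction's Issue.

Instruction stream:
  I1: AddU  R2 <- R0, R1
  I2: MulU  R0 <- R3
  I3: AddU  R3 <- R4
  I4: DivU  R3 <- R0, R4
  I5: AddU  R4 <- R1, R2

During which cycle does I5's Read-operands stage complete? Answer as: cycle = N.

t=1  issue I1 (AddU)
t=2  I1 read-ops · issue I2 (MulU)
t=3  I2 read-ops
t=4  I1 finished on AddU
t=5  I1→R2
t=6  I2 finished on MulU · issue I3 (AddU)
t=7  I2→R0 · I3 read-ops
t=9  I3 finished on AddU
t=10  I3→R3
t=11  issue I4 (DivU)
t=12  I4 read-ops · issue I5 (AddU)
t=13  I5 read-ops
t=15  I5 finished on AddU
t=16  I5→R4
t=19  I4 finished on DivU
t=20  I4→R3

cycle = 13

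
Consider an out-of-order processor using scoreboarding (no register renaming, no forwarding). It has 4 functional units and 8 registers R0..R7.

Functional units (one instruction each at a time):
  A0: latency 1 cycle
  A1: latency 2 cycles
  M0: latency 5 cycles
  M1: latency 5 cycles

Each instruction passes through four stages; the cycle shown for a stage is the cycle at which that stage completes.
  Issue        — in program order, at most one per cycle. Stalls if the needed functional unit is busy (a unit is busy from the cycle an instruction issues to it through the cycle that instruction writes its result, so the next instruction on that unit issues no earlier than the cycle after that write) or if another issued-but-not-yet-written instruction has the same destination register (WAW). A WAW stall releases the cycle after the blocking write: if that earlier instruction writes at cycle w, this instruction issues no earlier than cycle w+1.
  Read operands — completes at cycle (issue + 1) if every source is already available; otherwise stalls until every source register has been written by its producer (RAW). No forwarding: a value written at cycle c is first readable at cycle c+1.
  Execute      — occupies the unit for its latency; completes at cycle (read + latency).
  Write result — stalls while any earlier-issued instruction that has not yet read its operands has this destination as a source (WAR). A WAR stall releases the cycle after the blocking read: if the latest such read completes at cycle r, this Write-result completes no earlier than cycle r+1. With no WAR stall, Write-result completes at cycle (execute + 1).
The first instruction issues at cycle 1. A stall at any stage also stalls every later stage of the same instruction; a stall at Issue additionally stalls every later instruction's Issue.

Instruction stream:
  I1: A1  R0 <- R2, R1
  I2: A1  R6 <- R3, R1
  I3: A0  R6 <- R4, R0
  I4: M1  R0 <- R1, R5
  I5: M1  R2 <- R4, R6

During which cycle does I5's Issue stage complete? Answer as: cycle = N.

[1] I1→A1
[2] I1 RO
[4] I1 EX
[5] I1 WR R0
[6] I2→A1
[7] I2 RO
[9] I2 EX
[10] I2 WR R6
[11] I3→A0
[12] I3 RO | I4→M1
[13] I3 EX | I4 RO
[14] I3 WR R6
[18] I4 EX
[19] I4 WR R0
[20] I5→M1
[21] I5 RO
[26] I5 EX
[27] I5 WR R2

cycle = 20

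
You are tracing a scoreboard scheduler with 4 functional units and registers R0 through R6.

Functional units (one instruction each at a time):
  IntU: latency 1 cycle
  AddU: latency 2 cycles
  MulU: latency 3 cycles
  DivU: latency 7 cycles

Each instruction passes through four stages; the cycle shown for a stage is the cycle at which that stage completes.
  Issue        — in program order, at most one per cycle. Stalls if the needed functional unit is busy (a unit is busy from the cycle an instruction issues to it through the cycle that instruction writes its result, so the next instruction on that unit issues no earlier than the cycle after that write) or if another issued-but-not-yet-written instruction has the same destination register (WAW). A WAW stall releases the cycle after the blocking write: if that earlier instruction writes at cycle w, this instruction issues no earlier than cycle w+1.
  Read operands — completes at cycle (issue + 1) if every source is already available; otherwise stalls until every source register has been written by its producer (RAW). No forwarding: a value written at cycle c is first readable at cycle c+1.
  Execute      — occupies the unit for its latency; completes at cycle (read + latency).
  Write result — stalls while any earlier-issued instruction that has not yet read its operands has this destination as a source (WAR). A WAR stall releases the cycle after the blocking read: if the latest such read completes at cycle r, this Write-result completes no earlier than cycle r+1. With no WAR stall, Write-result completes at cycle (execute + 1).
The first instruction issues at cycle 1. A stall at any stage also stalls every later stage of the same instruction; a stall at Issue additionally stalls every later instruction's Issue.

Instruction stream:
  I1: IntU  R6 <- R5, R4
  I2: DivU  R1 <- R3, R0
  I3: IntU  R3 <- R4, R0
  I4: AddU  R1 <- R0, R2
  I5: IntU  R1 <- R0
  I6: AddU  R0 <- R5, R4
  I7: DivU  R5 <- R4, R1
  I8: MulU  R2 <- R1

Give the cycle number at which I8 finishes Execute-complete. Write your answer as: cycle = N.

cycle = 24

I1  is:1  ro:2  ex:3  wr:4
I2  is:2  ro:3  ex:10  wr:11
I3  is:5  ro:6  ex:7  wr:8  — struct: IntU busy until I1 writes@4
I4  is:12  ro:13  ex:15  wr:16  — WAW R1: wait I2 write@11
I5  is:17  ro:18  ex:19  wr:20  — WAW R1: wait I4 write@16
I6  is:18  ro:19  ex:21  wr:22
I7  is:19  ro:21  ex:28  wr:29  — RAW R1: wait I5 write@20
I8  is:20  ro:21  ex:24  wr:25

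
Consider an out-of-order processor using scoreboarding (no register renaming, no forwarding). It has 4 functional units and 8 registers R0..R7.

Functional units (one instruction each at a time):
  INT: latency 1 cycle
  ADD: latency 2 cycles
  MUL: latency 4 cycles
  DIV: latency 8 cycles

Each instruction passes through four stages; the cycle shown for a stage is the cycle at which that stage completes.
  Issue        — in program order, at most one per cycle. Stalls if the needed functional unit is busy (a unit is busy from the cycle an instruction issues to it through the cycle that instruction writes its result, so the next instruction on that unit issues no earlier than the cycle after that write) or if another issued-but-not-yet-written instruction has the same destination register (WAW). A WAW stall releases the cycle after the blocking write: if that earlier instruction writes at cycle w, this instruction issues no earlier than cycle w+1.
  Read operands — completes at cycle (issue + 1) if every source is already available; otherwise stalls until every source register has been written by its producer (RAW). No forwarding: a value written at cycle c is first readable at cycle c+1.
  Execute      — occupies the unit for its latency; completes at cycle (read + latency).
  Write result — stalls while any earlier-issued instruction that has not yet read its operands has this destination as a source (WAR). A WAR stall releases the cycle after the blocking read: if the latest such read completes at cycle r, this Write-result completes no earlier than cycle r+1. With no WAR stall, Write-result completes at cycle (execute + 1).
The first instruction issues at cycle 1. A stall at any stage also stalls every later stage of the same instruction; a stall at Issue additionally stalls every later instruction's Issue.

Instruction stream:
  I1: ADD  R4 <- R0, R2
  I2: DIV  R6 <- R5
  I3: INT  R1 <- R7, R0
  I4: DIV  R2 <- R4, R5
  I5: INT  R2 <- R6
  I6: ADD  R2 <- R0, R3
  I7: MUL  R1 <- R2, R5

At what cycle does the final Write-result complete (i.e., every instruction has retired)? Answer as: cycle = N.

  I1 | 1 | 2 | 4 | 5
  I2 | 2 | 3 | 11 | 12
  I3 | 3 | 4 | 5 | 6
  I4 | 13 | 14 | 22 | 23   struct: DIV busy until I2 writes@12
  I5 | 24 | 25 | 26 | 27   WAW R2: wait I4 write@23
  I6 | 28 | 29 | 31 | 32   WAW R2: wait I5 write@27
  I7 | 29 | 33 | 37 | 38   RAW R2: wait I6 write@32

cycle = 38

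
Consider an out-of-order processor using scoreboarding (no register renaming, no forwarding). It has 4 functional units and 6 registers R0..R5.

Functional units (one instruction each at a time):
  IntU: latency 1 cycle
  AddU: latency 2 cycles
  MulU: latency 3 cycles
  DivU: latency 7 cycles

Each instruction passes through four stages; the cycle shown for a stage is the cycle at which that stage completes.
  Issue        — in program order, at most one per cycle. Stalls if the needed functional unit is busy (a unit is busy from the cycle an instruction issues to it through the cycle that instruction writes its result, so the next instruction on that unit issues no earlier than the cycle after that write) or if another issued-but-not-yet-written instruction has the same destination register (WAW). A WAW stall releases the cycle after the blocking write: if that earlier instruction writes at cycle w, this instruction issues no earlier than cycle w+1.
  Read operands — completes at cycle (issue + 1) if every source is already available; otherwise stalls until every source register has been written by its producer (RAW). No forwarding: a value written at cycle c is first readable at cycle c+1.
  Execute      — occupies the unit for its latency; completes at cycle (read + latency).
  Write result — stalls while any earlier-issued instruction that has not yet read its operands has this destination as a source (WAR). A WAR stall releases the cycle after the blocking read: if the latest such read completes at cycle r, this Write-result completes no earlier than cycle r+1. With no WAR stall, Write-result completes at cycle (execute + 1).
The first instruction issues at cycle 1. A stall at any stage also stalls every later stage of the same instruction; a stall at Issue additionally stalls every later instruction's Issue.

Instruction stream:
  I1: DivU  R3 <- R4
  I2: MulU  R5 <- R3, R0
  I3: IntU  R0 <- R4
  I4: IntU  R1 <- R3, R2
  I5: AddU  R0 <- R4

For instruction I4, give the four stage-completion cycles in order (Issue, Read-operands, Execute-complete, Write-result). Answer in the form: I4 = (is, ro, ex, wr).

[1] I1→DivU
[2] I1 RO · I2→MulU
[3] I3→IntU
[4] I3 RO
[5] I3 EX
[9] I1 EX
[10] I1 WR R3
[11] I2 RO
[12] I3 WR R0
[13] I4→IntU
[14] I2 EX · I4 RO · I5→AddU
[15] I2 WR R5 · I4 EX · I5 RO
[16] I4 WR R1
[17] I5 EX
[18] I5 WR R0

I4 = (13, 14, 15, 16)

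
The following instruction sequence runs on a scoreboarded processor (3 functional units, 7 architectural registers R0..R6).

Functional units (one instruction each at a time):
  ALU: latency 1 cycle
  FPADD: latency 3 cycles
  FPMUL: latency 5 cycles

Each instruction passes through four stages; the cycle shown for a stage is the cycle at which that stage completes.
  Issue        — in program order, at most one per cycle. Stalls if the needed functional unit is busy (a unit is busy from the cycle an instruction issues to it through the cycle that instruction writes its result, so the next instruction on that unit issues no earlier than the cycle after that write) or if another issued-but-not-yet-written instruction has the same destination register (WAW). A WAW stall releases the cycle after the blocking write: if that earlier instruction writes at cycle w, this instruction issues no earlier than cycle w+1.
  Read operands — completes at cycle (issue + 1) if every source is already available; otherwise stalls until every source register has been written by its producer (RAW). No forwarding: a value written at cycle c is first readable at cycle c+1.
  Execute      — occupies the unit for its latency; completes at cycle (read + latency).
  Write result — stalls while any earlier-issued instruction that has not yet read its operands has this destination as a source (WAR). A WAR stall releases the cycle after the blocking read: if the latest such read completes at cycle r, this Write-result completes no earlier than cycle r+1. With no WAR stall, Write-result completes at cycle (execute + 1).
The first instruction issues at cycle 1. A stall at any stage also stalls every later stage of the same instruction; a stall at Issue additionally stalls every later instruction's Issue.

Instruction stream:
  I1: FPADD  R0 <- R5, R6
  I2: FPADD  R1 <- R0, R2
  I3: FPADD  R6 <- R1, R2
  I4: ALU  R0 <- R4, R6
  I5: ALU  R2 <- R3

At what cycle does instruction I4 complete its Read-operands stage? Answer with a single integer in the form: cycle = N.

cycle = 19

I1 -> (1, 2, 5, 6)
I2 -> (7, 8, 11, 12)  // struct: FPADD busy until I1 writes@6
I3 -> (13, 14, 17, 18)  // struct: FPADD busy until I2 writes@12
I4 -> (14, 19, 20, 21)  // RAW R6: wait I3 write@18
I5 -> (22, 23, 24, 25)  // struct: ALU busy until I4 writes@21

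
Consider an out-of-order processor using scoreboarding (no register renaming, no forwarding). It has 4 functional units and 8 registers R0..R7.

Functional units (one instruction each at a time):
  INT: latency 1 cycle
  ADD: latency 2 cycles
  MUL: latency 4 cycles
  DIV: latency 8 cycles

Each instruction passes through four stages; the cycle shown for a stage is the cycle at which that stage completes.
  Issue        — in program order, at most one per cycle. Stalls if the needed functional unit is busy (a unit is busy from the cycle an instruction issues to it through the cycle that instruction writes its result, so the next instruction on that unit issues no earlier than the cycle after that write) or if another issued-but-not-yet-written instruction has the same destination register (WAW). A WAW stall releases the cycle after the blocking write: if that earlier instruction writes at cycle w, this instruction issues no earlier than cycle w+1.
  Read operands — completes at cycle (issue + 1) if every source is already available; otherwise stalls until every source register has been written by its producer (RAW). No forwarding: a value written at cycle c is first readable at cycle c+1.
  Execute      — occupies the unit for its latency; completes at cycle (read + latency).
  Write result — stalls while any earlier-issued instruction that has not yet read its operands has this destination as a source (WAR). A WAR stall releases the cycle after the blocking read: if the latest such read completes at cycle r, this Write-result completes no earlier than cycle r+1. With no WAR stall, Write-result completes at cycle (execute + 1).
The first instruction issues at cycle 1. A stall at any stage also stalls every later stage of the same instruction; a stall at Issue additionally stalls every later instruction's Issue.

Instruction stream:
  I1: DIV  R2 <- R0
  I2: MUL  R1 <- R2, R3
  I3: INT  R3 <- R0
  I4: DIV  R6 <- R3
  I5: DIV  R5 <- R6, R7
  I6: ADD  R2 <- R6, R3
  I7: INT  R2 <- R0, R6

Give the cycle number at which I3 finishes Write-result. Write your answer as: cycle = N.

I1 -> (1, 2, 10, 11)
I2 -> (2, 12, 16, 17)  // RAW R2: wait I1 write@11
I3 -> (3, 4, 5, 13)  // WAR R3: wait I2 read@12
I4 -> (12, 14, 22, 23)  // struct: DIV busy until I1 writes@11, RAW R3: wait I3 write@13
I5 -> (24, 25, 33, 34)  // struct: DIV busy until I4 writes@23
I6 -> (25, 26, 28, 29)
I7 -> (30, 31, 32, 33)  // WAW R2: wait I6 write@29

cycle = 13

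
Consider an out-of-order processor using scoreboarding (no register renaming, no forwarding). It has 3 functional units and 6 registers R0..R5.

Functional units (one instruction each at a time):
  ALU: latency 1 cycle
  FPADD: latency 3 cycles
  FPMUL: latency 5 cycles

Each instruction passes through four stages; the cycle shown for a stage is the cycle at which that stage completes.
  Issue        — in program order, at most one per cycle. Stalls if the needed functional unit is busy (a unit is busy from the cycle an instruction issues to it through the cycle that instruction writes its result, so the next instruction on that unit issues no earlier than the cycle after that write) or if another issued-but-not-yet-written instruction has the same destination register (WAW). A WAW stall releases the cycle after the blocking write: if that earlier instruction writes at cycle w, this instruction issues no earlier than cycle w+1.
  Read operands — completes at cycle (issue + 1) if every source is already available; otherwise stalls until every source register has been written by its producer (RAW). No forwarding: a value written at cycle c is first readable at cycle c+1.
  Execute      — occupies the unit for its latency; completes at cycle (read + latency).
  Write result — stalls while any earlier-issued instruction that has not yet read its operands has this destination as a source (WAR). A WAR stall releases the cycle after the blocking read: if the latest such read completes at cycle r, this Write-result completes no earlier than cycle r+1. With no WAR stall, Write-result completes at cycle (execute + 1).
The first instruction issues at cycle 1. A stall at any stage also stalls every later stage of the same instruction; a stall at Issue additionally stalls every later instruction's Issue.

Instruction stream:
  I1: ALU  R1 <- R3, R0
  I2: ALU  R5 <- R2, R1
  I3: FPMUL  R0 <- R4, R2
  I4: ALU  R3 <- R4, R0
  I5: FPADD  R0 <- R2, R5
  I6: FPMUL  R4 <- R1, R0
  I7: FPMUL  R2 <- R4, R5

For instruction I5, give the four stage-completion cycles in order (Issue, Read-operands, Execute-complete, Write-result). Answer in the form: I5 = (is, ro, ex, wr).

t=1  I1 dispatched to ALU
t=2  I1 operands ready
t=3  I1 complete
t=4  R1←I1
t=5  I2 dispatched to ALU
t=6  I2 operands ready, I3 dispatched to FPMUL
t=7  I2 complete, I3 operands ready
t=8  R5←I2
t=9  I4 dispatched to ALU
t=12  I3 complete
t=13  R0←I3
t=14  I4 operands ready, I5 dispatched to FPADD
t=15  I4 complete, I5 operands ready, I6 dispatched to FPMUL
t=16  R3←I4
t=18  I5 complete
t=19  R0←I5
t=20  I6 operands ready
t=25  I6 complete
t=26  R4←I6
t=27  I7 dispatched to FPMUL
t=28  I7 operands ready
t=33  I7 complete
t=34  R2←I7

I5 = (14, 15, 18, 19)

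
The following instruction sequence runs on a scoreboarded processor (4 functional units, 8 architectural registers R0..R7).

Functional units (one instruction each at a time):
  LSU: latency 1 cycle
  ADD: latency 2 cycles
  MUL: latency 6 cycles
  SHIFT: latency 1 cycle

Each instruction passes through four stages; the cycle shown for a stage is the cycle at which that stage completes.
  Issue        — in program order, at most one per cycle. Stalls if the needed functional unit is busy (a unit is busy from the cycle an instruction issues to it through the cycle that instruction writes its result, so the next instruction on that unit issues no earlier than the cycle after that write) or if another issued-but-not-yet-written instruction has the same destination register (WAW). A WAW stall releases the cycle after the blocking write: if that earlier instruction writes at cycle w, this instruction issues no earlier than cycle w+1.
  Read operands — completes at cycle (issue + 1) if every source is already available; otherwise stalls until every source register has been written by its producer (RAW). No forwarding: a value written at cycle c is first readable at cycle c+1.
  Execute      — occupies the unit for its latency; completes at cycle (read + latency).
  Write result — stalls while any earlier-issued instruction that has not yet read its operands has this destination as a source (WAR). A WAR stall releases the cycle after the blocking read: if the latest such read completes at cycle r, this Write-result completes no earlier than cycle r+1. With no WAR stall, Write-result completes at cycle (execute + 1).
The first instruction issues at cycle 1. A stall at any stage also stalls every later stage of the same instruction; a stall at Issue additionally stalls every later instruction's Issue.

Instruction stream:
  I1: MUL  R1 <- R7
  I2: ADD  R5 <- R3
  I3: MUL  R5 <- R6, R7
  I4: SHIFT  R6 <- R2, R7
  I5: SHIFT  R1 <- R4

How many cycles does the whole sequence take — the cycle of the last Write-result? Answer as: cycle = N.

cycle 1: I1→MUL
cycle 2: I1 RO · I2→ADD
cycle 3: I2 RO
cycle 5: I2 EX
cycle 6: I2 WR R5
cycle 8: I1 EX
cycle 9: I1 WR R1
cycle 10: I3→MUL
cycle 11: I3 RO · I4→SHIFT
cycle 12: I4 RO
cycle 13: I4 EX
cycle 14: I4 WR R6
cycle 15: I5→SHIFT
cycle 16: I5 RO
cycle 17: I3 EX · I5 EX
cycle 18: I3 WR R5 · I5 WR R1

cycle = 18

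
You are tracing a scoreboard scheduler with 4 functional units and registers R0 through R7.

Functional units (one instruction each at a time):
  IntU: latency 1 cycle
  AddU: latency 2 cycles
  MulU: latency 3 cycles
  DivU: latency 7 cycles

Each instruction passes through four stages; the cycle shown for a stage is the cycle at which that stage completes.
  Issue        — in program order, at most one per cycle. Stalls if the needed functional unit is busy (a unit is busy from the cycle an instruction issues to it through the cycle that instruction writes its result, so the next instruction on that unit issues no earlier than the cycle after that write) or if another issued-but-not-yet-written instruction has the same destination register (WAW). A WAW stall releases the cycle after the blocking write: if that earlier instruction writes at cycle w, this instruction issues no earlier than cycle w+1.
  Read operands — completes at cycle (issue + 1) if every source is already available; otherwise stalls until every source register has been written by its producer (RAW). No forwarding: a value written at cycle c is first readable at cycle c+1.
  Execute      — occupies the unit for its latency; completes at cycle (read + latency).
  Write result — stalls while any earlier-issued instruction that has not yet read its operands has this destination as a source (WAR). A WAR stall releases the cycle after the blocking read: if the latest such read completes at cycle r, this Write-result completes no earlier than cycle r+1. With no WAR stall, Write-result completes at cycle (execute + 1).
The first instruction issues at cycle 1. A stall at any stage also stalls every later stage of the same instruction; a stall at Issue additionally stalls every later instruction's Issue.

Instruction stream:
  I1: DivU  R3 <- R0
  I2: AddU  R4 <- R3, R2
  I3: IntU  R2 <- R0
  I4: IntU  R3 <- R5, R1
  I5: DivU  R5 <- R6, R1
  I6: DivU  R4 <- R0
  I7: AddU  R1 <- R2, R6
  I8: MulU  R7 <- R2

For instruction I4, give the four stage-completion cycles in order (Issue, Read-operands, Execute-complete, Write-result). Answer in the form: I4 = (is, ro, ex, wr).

I4 = (13, 14, 15, 16)

t=1  I1→DivU
t=2  I1 RO · I2→AddU
t=3  I3→IntU
t=4  I3 RO
t=5  I3 EX
t=9  I1 EX
t=10  I1 WR R3
t=11  I2 RO
t=12  I3 WR R2
t=13  I2 EX · I4→IntU
t=14  I2 WR R4 · I4 RO · I5→DivU
t=15  I4 EX · I5 RO
t=16  I4 WR R3
t=22  I5 EX
t=23  I5 WR R5
t=24  I6→DivU
t=25  I6 RO · I7→AddU
t=26  I7 RO · I8→MulU
t=27  I8 RO
t=28  I7 EX
t=29  I7 WR R1
t=30  I8 EX
t=31  I8 WR R7
t=32  I6 EX
t=33  I6 WR R4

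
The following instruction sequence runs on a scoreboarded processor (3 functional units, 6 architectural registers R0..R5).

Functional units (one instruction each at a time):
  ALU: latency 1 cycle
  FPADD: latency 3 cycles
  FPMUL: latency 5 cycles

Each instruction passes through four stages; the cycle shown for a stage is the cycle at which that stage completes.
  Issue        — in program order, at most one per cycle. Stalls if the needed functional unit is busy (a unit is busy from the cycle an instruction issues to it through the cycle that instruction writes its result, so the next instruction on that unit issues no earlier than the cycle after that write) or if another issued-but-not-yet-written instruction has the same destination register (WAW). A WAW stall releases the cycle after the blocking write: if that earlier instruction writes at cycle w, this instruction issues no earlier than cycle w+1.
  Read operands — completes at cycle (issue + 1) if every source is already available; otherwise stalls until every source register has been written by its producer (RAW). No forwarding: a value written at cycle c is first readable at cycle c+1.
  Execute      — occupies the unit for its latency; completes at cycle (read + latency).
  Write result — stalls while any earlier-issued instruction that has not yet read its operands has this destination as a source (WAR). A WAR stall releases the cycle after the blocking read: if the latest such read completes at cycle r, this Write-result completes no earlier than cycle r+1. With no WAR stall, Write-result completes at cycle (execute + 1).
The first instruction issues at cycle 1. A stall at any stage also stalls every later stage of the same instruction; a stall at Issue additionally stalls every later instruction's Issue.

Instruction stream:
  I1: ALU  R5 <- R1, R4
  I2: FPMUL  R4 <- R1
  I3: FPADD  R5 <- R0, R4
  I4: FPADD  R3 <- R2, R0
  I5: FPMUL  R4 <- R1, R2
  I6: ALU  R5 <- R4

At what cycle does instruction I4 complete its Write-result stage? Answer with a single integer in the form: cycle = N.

cycle = 20

I1  is:1  ro:2  ex:3  wr:4
I2  is:2  ro:3  ex:8  wr:9
I3  is:5  ro:10  ex:13  wr:14  — WAW R5: wait I1 write@4, RAW R4: wait I2 write@9
I4  is:15  ro:16  ex:19  wr:20  — struct: FPADD busy until I3 writes@14
I5  is:16  ro:17  ex:22  wr:23
I6  is:17  ro:24  ex:25  wr:26  — RAW R4: wait I5 write@23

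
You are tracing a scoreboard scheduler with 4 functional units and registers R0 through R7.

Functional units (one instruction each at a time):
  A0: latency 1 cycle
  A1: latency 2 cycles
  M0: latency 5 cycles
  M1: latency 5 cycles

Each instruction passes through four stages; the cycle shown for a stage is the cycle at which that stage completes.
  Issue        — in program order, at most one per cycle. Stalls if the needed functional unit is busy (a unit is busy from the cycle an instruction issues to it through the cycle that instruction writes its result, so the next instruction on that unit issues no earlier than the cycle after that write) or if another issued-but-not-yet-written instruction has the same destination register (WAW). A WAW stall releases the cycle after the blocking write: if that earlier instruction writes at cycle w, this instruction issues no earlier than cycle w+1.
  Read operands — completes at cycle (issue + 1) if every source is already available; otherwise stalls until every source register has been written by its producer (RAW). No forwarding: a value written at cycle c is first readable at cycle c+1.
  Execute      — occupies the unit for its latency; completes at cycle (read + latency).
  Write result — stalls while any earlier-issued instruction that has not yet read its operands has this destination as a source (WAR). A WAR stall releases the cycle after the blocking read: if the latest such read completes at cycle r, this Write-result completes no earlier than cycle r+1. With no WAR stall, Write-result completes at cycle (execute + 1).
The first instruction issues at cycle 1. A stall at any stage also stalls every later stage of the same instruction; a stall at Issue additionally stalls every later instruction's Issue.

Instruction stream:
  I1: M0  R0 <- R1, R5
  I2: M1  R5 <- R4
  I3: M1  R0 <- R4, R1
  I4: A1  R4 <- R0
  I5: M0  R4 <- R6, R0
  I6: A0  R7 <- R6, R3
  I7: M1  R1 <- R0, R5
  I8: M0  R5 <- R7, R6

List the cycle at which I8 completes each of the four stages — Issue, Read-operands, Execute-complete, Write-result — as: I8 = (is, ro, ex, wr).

I1  is:1  ro:2  ex:7  wr:8
I2  is:2  ro:3  ex:8  wr:9
I3  is:10  ro:11  ex:16  wr:17  — struct: M1 busy until I2 writes@9
I4  is:11  ro:18  ex:20  wr:21  — RAW R0: wait I3 write@17
I5  is:22  ro:23  ex:28  wr:29  — WAW R4: wait I4 write@21
I6  is:23  ro:24  ex:25  wr:26
I7  is:24  ro:25  ex:30  wr:31
I8  is:30  ro:31  ex:36  wr:37  — struct: M0 busy until I5 writes@29

I8 = (30, 31, 36, 37)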